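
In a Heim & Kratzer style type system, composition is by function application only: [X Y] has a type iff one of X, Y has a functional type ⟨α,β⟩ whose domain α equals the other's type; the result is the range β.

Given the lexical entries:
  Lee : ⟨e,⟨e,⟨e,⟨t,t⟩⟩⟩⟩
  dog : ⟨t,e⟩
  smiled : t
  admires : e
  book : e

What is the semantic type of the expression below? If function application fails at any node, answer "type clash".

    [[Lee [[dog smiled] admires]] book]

At [dog smiled], dog : ⟨t,e⟩ takes smiled : t, giving e.
At [[dog smiled] admires]: neither e nor e can take the other as argument; the node is ill-typed.

type clash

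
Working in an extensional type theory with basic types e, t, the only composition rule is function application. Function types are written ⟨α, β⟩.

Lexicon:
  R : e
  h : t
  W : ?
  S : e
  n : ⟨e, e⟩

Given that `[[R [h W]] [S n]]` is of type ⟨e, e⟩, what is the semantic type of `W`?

⟨t, ⟨e, ⟨e, ⟨e, e⟩⟩⟩⟩

[[R [h W]] [S n]] must have type ⟨e, e⟩. The sister [S n] has type e; that is not a function onto ⟨e, e⟩, so [R [h W]] must be the functor, of type ⟨e, ⟨e, e⟩⟩.
[R [h W]] must have type ⟨e, ⟨e, e⟩⟩. The sister R has type e; that is not a function onto ⟨e, ⟨e, e⟩⟩, so [h W] must be the functor, of type ⟨e, ⟨e, ⟨e, e⟩⟩⟩.
[h W] must have type ⟨e, ⟨e, ⟨e, e⟩⟩⟩. The sister h has type t; that is not a function onto ⟨e, ⟨e, ⟨e, e⟩⟩⟩, so W must be the functor, of type ⟨t, ⟨e, ⟨e, ⟨e, e⟩⟩⟩⟩.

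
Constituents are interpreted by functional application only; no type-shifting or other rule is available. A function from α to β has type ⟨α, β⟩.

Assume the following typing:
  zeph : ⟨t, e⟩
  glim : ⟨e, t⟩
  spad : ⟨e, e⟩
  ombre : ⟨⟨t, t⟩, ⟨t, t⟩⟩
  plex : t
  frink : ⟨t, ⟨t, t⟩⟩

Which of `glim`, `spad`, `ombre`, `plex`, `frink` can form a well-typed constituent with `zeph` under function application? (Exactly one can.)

glim : ⟨e, t⟩ — does not combine with zeph.
spad : ⟨e, e⟩ — does not combine with zeph.
ombre : ⟨⟨t, t⟩, ⟨t, t⟩⟩ — does not combine with zeph.
plex — combines: zeph : ⟨t, e⟩ takes plex : t as argument, giving e.
frink : ⟨t, ⟨t, t⟩⟩ — does not combine with zeph.

plex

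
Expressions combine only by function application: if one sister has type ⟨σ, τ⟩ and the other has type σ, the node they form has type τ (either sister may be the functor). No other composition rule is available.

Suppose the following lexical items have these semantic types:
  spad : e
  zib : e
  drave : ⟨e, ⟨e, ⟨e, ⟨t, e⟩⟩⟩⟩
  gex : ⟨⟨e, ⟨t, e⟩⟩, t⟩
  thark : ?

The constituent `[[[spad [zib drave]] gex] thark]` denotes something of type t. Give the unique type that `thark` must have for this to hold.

At [[[spad [zib drave]] gex] thark] (required: t): [[spad [zib drave]] gex] is t, which is not a function with range t; hence thark is the functor — type ⟨t, t⟩.

⟨t, t⟩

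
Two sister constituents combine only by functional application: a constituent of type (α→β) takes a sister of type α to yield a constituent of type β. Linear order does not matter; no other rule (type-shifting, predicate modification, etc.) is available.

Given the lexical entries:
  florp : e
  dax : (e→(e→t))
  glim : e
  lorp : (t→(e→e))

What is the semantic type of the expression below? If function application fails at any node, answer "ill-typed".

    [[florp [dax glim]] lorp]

At [dax glim], dax : (e→(e→t)) takes glim : e, giving (e→t).
At [florp [dax glim]], [dax glim] : (e→t) takes florp : e, giving t.
At [[florp [dax glim]] lorp], lorp : (t→(e→e)) takes [florp [dax glim]] : t, giving (e→e).

(e→e)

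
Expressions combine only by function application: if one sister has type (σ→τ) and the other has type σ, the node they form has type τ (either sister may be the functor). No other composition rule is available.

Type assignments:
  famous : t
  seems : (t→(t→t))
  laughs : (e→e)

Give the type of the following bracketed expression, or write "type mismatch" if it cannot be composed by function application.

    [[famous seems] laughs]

type mismatch

[famous seems] — seems of type (t→(t→t)) combines with famous of type t: type (t→t).
[[famous seems] laughs]: (t→t) and (e→e) cannot combine by function application — type clash.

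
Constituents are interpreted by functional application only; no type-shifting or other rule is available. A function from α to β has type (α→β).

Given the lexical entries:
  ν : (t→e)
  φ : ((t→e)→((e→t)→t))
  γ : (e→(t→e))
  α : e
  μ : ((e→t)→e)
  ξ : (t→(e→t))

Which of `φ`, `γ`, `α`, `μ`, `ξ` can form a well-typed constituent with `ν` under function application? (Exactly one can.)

φ — combines: φ : ((t→e)→((e→t)→t)) takes ν : (t→e) as argument, giving ((e→t)→t).
γ : (e→(t→e)) — no; ν wants t, and γ wants e.
α : e — no; ν wants t, and α wants nothing (atomic).
μ : ((e→t)→e) — no; ν wants t, and μ wants (e→t).
ξ : (t→(e→t)) — no; ν wants t, and ξ wants t.

φ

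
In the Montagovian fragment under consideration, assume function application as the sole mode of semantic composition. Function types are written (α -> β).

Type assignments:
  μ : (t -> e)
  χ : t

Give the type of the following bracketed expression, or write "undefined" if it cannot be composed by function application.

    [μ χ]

At [μ χ], μ : (t -> e) takes χ : t, giving e.

e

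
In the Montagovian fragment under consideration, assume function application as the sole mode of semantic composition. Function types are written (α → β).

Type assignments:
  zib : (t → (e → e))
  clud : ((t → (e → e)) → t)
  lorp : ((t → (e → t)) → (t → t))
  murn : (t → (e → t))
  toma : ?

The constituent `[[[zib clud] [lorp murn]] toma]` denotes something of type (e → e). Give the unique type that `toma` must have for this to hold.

[[[zib clud] [lorp murn]] toma] must have type (e → e). The sister [[zib clud] [lorp murn]] has type t; that is not a function onto (e → e), so toma must be the functor, of type (t → (e → e)).

(t → (e → e))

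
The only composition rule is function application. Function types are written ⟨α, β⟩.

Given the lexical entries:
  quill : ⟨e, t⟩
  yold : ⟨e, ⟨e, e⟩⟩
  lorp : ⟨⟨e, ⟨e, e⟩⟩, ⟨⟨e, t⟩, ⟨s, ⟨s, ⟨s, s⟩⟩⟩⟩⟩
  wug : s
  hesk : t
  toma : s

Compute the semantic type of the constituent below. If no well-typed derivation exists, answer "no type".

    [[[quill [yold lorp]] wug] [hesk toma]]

no type

[yold lorp]: ⟨⟨e, ⟨e, e⟩⟩, ⟨⟨e, t⟩, ⟨s, ⟨s, ⟨s, s⟩⟩⟩⟩⟩ applied to ⟨e, ⟨e, e⟩⟩ yields ⟨⟨e, t⟩, ⟨s, ⟨s, ⟨s, s⟩⟩⟩⟩.
[quill [yold lorp]]: ⟨⟨e, t⟩, ⟨s, ⟨s, ⟨s, s⟩⟩⟩⟩ applied to ⟨e, t⟩ yields ⟨s, ⟨s, ⟨s, s⟩⟩⟩.
[[quill [yold lorp]] wug]: ⟨s, ⟨s, ⟨s, s⟩⟩⟩ applied to s yields ⟨s, ⟨s, s⟩⟩.
[hesk toma]: t and s cannot combine by function application — type clash.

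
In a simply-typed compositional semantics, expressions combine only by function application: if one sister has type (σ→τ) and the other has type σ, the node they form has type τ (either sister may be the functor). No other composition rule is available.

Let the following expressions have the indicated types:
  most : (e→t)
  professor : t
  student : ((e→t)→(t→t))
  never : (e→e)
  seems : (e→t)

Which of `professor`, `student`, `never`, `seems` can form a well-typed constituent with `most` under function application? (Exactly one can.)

professor : t — no; most wants e, and professor wants nothing (atomic).
student — combines: student : ((e→t)→(t→t)) takes most : (e→t) as argument, giving (t→t).
never : (e→e) — no; most wants e, and never wants e.
seems : (e→t) — no; most wants e, and seems wants e.

student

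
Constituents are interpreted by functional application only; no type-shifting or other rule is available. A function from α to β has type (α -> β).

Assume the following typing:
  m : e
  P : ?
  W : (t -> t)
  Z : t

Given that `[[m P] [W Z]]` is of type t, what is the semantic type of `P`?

For [[m P] [W Z]] to have type t with [W Z] of type t, [m P] must be the function: [m P] : (t -> t).
For [m P] to have type (t -> t) with m of type e, P must be the function: P : (e -> (t -> t)).

(e -> (t -> t))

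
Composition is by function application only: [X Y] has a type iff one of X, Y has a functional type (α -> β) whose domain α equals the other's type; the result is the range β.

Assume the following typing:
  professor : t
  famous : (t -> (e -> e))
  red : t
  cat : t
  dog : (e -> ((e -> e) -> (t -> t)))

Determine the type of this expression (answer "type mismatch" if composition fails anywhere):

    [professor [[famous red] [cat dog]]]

type mismatch

At [famous red], famous : (t -> (e -> e)) takes red : t, giving (e -> e).
At [cat dog]: neither t nor (e -> ((e -> e) -> (t -> t))) can take the other as argument; the node is ill-typed.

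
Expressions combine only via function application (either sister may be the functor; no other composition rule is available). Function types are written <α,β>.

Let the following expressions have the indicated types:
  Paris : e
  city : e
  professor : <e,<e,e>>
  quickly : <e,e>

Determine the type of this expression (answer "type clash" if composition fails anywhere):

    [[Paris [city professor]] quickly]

e

[city professor]: professor is <e,<e,e>>, city is e; result <e,e>.
[Paris [city professor]]: [city professor] is <e,e>, Paris is e; result e.
[[Paris [city professor]] quickly]: quickly is <e,e>, [Paris [city professor]] is e; result e.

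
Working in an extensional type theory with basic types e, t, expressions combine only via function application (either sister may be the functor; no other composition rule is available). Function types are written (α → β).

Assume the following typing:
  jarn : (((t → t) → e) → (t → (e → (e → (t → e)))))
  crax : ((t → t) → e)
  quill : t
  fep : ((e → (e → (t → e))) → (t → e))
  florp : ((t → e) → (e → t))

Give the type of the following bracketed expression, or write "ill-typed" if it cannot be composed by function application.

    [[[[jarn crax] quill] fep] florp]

[jarn crax]: functor jarn : (((t → t) → e) → (t → (e → (e → (t → e))))), argument crax : ((t → t) → e); result (t → (e → (e → (t → e)))).
[[jarn crax] quill]: functor [jarn crax] : (t → (e → (e → (t → e)))), argument quill : t; result (e → (e → (t → e))).
[[[jarn crax] quill] fep]: functor fep : ((e → (e → (t → e))) → (t → e)), argument [[jarn crax] quill] : (e → (e → (t → e))); result (t → e).
[[[[jarn crax] quill] fep] florp]: functor florp : ((t → e) → (e → t)), argument [[[jarn crax] quill] fep] : (t → e); result (e → t).

(e → t)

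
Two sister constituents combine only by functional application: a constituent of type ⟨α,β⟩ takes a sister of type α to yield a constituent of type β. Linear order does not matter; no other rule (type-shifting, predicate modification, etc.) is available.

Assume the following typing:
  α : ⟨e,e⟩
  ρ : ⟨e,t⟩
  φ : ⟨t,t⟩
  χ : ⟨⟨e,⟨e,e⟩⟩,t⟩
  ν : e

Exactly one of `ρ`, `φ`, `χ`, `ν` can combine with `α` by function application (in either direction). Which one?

ρ : ⟨e,t⟩ — α needs e; ρ needs e; neither fits.
φ : ⟨t,t⟩ — α needs e; φ needs t; neither fits.
χ : ⟨⟨e,⟨e,e⟩⟩,t⟩ — α needs e; χ needs ⟨e,⟨e,e⟩⟩; neither fits.
ν — combines: α : ⟨e,e⟩ takes ν : e as argument, giving e.

ν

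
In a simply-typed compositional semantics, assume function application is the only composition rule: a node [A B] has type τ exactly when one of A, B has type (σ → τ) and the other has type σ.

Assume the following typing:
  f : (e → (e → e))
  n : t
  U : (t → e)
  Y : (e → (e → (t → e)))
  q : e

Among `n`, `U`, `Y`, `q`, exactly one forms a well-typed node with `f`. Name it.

n : t — does not combine with f.
U : (t → e) — does not combine with f.
Y : (e → (e → (t → e))) — does not combine with f.
q — combines: f : (e → (e → e)) takes q : e as argument, giving (e → e).

q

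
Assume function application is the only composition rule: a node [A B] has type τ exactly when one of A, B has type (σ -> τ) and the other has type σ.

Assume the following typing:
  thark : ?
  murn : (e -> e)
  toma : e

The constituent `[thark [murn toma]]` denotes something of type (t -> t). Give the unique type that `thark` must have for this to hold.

(e -> (t -> t))

[thark [murn toma]] must have type (t -> t). The sister [murn toma] has type e; that is not a function onto (t -> t), so thark must be the functor, of type (e -> (t -> t)).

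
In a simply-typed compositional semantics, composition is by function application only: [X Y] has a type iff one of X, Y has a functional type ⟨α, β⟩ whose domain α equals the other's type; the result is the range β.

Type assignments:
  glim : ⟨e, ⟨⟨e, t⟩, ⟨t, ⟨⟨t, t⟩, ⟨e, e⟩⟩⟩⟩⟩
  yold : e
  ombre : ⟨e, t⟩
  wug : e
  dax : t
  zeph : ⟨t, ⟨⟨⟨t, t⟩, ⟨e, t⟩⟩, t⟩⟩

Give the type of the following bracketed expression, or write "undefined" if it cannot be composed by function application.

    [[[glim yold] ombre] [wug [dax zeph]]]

undefined

[glim yold] — glim of type ⟨e, ⟨⟨e, t⟩, ⟨t, ⟨⟨t, t⟩, ⟨e, e⟩⟩⟩⟩⟩ combines with yold of type e: type ⟨⟨e, t⟩, ⟨t, ⟨⟨t, t⟩, ⟨e, e⟩⟩⟩⟩.
[[glim yold] ombre] — [glim yold] of type ⟨⟨e, t⟩, ⟨t, ⟨⟨t, t⟩, ⟨e, e⟩⟩⟩⟩ combines with ombre of type ⟨e, t⟩: type ⟨t, ⟨⟨t, t⟩, ⟨e, e⟩⟩⟩.
[dax zeph] — zeph of type ⟨t, ⟨⟨⟨t, t⟩, ⟨e, t⟩⟩, t⟩⟩ combines with dax of type t: type ⟨⟨⟨t, t⟩, ⟨e, t⟩⟩, t⟩.
[wug [dax zeph]]: e and ⟨⟨⟨t, t⟩, ⟨e, t⟩⟩, t⟩ cannot combine by function application — type clash.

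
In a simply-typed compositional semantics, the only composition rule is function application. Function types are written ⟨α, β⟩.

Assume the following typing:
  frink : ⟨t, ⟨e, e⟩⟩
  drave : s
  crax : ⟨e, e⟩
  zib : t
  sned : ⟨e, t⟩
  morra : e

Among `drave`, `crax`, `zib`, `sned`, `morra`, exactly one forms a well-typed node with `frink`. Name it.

zib

drave : s — neither side's domain matches the other.
crax : ⟨e, e⟩ — neither side's domain matches the other.
zib — combines: frink : ⟨t, ⟨e, e⟩⟩ takes zib : t as argument, giving ⟨e, e⟩.
sned : ⟨e, t⟩ — neither side's domain matches the other.
morra : e — neither side's domain matches the other.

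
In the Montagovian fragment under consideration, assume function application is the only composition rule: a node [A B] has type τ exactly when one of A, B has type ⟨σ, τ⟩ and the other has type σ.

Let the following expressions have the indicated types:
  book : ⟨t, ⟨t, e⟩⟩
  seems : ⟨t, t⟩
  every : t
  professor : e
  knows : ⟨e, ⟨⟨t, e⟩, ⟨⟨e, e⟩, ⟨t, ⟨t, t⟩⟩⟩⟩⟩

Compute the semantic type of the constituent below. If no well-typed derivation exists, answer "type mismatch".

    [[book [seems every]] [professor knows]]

⟨⟨e, e⟩, ⟨t, ⟨t, t⟩⟩⟩

[seems every]: functor seems : ⟨t, t⟩, argument every : t; result t.
[book [seems every]]: functor book : ⟨t, ⟨t, e⟩⟩, argument [seems every] : t; result ⟨t, e⟩.
[professor knows]: functor knows : ⟨e, ⟨⟨t, e⟩, ⟨⟨e, e⟩, ⟨t, ⟨t, t⟩⟩⟩⟩⟩, argument professor : e; result ⟨⟨t, e⟩, ⟨⟨e, e⟩, ⟨t, ⟨t, t⟩⟩⟩⟩.
[[book [seems every]] [professor knows]]: functor [professor knows] : ⟨⟨t, e⟩, ⟨⟨e, e⟩, ⟨t, ⟨t, t⟩⟩⟩⟩, argument [book [seems every]] : ⟨t, e⟩; result ⟨⟨e, e⟩, ⟨t, ⟨t, t⟩⟩⟩.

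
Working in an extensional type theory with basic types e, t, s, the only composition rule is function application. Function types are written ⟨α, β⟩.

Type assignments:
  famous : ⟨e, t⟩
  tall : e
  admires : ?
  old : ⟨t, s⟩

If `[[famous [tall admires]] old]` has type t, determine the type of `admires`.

[[famous [tall admires]] old] must have type t. The sister old has type ⟨t, s⟩; that is not a function onto t, so [famous [tall admires]] must be the functor, of type ⟨⟨t, s⟩, t⟩.
[famous [tall admires]] must have type ⟨⟨t, s⟩, t⟩. The sister famous has type ⟨e, t⟩; that is not a function onto ⟨⟨t, s⟩, t⟩, so [tall admires] must be the functor, of type ⟨⟨e, t⟩, ⟨⟨t, s⟩, t⟩⟩.
[tall admires] must have type ⟨⟨e, t⟩, ⟨⟨t, s⟩, t⟩⟩. The sister tall has type e; that is not a function onto ⟨⟨e, t⟩, ⟨⟨t, s⟩, t⟩⟩, so admires must be the functor, of type ⟨e, ⟨⟨e, t⟩, ⟨⟨t, s⟩, t⟩⟩⟩.

⟨e, ⟨⟨e, t⟩, ⟨⟨t, s⟩, t⟩⟩⟩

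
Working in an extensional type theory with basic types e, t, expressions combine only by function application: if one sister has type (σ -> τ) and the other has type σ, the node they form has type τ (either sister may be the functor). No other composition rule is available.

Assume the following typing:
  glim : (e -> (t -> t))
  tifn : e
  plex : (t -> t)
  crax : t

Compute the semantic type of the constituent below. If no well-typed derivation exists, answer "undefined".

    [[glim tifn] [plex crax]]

[glim tifn] — glim of type (e -> (t -> t)) combines with tifn of type e: type (t -> t).
[plex crax] — plex of type (t -> t) combines with crax of type t: type t.
[[glim tifn] [plex crax]] — [glim tifn] of type (t -> t) combines with [plex crax] of type t: type t.

t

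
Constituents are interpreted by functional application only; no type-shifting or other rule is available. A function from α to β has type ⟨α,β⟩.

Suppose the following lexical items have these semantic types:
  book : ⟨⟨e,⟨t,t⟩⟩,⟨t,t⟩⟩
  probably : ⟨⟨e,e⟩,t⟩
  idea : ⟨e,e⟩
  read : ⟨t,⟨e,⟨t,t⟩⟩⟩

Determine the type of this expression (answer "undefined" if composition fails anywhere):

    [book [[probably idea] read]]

At [probably idea], probably : ⟨⟨e,e⟩,t⟩ takes idea : ⟨e,e⟩, giving t.
At [[probably idea] read], read : ⟨t,⟨e,⟨t,t⟩⟩⟩ takes [probably idea] : t, giving ⟨e,⟨t,t⟩⟩.
At [book [[probably idea] read]], book : ⟨⟨e,⟨t,t⟩⟩,⟨t,t⟩⟩ takes [[probably idea] read] : ⟨e,⟨t,t⟩⟩, giving ⟨t,t⟩.

⟨t,t⟩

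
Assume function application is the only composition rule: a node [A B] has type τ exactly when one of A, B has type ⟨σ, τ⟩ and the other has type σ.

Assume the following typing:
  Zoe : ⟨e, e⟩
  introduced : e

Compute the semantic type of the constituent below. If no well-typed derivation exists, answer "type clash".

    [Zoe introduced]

[Zoe introduced]: ⟨e, e⟩ applied to e yields e.

e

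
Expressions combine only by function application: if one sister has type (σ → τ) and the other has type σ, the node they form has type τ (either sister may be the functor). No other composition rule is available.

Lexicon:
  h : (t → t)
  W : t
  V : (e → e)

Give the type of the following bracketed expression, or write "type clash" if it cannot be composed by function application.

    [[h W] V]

type clash

[h W]: h is (t → t), W is t; result t.
[[h W] V]: t and (e → e) cannot combine by function application — type clash.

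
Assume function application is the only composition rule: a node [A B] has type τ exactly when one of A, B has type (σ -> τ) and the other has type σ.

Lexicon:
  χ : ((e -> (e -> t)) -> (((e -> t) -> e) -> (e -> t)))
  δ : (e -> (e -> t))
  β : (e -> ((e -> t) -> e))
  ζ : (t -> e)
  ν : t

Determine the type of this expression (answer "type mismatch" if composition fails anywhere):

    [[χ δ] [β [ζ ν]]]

[χ δ]: functor χ : ((e -> (e -> t)) -> (((e -> t) -> e) -> (e -> t))), argument δ : (e -> (e -> t)); result (((e -> t) -> e) -> (e -> t)).
[ζ ν]: functor ζ : (t -> e), argument ν : t; result e.
[β [ζ ν]]: functor β : (e -> ((e -> t) -> e)), argument [ζ ν] : e; result ((e -> t) -> e).
[[χ δ] [β [ζ ν]]]: functor [χ δ] : (((e -> t) -> e) -> (e -> t)), argument [β [ζ ν]] : ((e -> t) -> e); result (e -> t).

(e -> t)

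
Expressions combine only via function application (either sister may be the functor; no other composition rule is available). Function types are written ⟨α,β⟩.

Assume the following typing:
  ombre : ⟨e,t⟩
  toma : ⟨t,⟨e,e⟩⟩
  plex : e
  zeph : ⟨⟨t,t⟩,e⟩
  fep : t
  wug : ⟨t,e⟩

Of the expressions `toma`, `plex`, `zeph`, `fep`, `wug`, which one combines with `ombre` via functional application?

toma : ⟨t,⟨e,e⟩⟩ — ombre needs e; toma needs t; neither fits.
plex — combines: ombre : ⟨e,t⟩ takes plex : e as argument, giving t.
zeph : ⟨⟨t,t⟩,e⟩ — ombre needs e; zeph needs ⟨t,t⟩; neither fits.
fep : t — ombre needs e; fep needs nothing (atomic); neither fits.
wug : ⟨t,e⟩ — ombre needs e; wug needs t; neither fits.

plex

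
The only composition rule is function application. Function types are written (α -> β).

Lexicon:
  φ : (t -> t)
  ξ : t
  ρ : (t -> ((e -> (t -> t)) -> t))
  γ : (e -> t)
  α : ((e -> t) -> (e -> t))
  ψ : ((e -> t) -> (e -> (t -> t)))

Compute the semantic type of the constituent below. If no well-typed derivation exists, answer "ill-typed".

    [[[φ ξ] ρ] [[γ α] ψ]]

t

[φ ξ]: functor φ : (t -> t), argument ξ : t; result t.
[[φ ξ] ρ]: functor ρ : (t -> ((e -> (t -> t)) -> t)), argument [φ ξ] : t; result ((e -> (t -> t)) -> t).
[γ α]: functor α : ((e -> t) -> (e -> t)), argument γ : (e -> t); result (e -> t).
[[γ α] ψ]: functor ψ : ((e -> t) -> (e -> (t -> t))), argument [γ α] : (e -> t); result (e -> (t -> t)).
[[[φ ξ] ρ] [[γ α] ψ]]: functor [[φ ξ] ρ] : ((e -> (t -> t)) -> t), argument [[γ α] ψ] : (e -> (t -> t)); result t.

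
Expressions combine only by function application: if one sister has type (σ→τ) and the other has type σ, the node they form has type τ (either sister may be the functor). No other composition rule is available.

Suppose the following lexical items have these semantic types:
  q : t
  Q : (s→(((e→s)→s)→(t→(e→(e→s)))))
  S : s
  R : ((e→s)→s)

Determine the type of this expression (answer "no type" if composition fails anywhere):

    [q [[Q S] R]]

(e→(e→s))

[Q S] — Q of type (s→(((e→s)→s)→(t→(e→(e→s))))) combines with S of type s: type (((e→s)→s)→(t→(e→(e→s)))).
[[Q S] R] — [Q S] of type (((e→s)→s)→(t→(e→(e→s)))) combines with R of type ((e→s)→s): type (t→(e→(e→s))).
[q [[Q S] R]] — [[Q S] R] of type (t→(e→(e→s))) combines with q of type t: type (e→(e→s)).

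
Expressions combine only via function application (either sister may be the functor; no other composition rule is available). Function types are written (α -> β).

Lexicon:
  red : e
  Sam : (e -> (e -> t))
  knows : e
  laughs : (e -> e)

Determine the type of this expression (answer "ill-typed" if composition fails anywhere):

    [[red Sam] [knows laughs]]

t

[red Sam]: (e -> (e -> t)) applied to e yields (e -> t).
[knows laughs]: (e -> e) applied to e yields e.
[[red Sam] [knows laughs]]: (e -> t) applied to e yields t.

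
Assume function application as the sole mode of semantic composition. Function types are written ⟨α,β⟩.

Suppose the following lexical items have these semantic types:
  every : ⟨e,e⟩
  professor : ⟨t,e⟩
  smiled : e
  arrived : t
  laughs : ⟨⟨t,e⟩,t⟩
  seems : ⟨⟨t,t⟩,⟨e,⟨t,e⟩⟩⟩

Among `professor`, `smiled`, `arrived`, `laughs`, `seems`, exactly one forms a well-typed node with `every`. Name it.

smiled

professor : ⟨t,e⟩ — neither side's domain matches the other.
smiled — combines: every : ⟨e,e⟩ takes smiled : e as argument, giving e.
arrived : t — neither side's domain matches the other.
laughs : ⟨⟨t,e⟩,t⟩ — neither side's domain matches the other.
seems : ⟨⟨t,t⟩,⟨e,⟨t,e⟩⟩⟩ — neither side's domain matches the other.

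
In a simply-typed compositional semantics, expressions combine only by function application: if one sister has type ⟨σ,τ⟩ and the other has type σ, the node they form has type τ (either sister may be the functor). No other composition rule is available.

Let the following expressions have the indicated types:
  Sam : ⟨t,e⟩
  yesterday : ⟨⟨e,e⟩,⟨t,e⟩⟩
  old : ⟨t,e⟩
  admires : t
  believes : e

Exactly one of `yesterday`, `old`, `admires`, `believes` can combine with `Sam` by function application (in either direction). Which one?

yesterday : ⟨⟨e,e⟩,⟨t,e⟩⟩ — Sam needs t; yesterday needs ⟨e,e⟩; neither fits.
old : ⟨t,e⟩ — Sam needs t; old needs t; neither fits.
admires — combines: Sam : ⟨t,e⟩ takes admires : t as argument, giving e.
believes : e — Sam needs t; believes needs nothing (atomic); neither fits.

admires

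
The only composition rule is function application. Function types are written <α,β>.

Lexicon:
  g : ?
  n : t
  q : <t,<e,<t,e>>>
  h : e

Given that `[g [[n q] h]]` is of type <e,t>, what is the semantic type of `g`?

<<t,e>,<e,t>>

[g [[n q] h]] is required to be <e,t>. [[n q] h] : <t,e> cannot yield <e,t> as functor, so g : <<t,e>,<e,t>>.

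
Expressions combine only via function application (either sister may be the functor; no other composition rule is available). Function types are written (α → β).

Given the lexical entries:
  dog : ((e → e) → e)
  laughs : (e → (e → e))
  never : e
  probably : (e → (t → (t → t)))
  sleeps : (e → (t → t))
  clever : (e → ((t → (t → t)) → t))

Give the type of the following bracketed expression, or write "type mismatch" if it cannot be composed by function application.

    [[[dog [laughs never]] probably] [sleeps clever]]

type mismatch

[laughs never]: laughs is (e → (e → e)), never is e; result (e → e).
[dog [laughs never]]: dog is ((e → e) → e), [laughs never] is (e → e); result e.
[[dog [laughs never]] probably]: probably is (e → (t → (t → t))), [dog [laughs never]] is e; result (t → (t → t)).
[sleeps clever]: (e → (t → t)) and (e → ((t → (t → t)) → t)) cannot combine by function application — type clash.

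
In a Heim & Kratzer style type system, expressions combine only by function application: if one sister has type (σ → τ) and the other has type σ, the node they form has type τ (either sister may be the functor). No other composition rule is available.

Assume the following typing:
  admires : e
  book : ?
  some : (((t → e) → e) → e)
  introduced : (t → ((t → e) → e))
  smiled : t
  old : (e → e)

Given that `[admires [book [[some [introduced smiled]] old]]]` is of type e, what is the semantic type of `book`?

(e → (e → e))

For [admires [book [[some [introduced smiled]] old]]] to have type e with admires of type e, [book [[some [introduced smiled]] old]] must be the function: [book [[some [introduced smiled]] old]] : (e → e).
For [book [[some [introduced smiled]] old]] to have type (e → e) with [[some [introduced smiled]] old] of type e, book must be the function: book : (e → (e → e)).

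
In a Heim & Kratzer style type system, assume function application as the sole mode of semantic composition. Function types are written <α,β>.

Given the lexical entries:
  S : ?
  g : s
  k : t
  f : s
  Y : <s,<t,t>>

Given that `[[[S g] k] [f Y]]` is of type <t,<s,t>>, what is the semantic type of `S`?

<s,<t,<<t,t>,<t,<s,t>>>>>

[[[S g] k] [f Y]] must have type <t,<s,t>>. The sister [f Y] has type <t,t>; that is not a function onto <t,<s,t>>, so [[S g] k] must be the functor, of type <<t,t>,<t,<s,t>>>.
[[S g] k] must have type <<t,t>,<t,<s,t>>>. The sister k has type t; that is not a function onto <<t,t>,<t,<s,t>>>, so [S g] must be the functor, of type <t,<<t,t>,<t,<s,t>>>>.
[S g] must have type <t,<<t,t>,<t,<s,t>>>>. The sister g has type s; that is not a function onto <t,<<t,t>,<t,<s,t>>>>, so S must be the functor, of type <s,<t,<<t,t>,<t,<s,t>>>>>.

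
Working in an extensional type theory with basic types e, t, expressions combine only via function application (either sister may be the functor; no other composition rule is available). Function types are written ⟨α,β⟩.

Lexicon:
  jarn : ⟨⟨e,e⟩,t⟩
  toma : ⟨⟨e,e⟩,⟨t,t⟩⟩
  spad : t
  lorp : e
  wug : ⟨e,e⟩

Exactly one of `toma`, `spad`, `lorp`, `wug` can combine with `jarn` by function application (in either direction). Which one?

wug

toma : ⟨⟨e,e⟩,⟨t,t⟩⟩ — no; jarn wants ⟨e,e⟩, and toma wants ⟨e,e⟩.
spad : t — no; jarn wants ⟨e,e⟩, and spad wants nothing (atomic).
lorp : e — no; jarn wants ⟨e,e⟩, and lorp wants nothing (atomic).
wug — combines: jarn : ⟨⟨e,e⟩,t⟩ takes wug : ⟨e,e⟩ as argument, giving t.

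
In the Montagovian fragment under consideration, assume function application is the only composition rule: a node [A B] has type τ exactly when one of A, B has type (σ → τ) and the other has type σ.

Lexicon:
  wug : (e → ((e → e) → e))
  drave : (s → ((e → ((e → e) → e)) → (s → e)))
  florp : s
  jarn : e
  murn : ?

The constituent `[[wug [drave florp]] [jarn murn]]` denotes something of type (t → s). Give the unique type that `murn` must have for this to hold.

[[wug [drave florp]] [jarn murn]] is required to be (t → s). [wug [drave florp]] : (s → e) cannot yield (t → s) as functor, so [jarn murn] : ((s → e) → (t → s)).
[jarn murn] is required to be ((s → e) → (t → s)). jarn : e cannot yield ((s → e) → (t → s)) as functor, so murn : (e → ((s → e) → (t → s))).

(e → ((s → e) → (t → s)))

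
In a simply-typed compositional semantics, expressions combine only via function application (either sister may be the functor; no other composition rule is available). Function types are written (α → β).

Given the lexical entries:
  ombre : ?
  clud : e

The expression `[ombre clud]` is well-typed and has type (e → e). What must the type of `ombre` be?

For [ombre clud] to have type (e → e) with clud of type e, ombre must be the function: ombre : (e → (e → e)).

(e → (e → e))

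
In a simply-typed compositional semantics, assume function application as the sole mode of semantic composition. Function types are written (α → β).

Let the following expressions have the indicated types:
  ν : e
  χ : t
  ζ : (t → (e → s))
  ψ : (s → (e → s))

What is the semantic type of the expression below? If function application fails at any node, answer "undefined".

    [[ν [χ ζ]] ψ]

(e → s)

[χ ζ]: ζ is (t → (e → s)), χ is t; result (e → s).
[ν [χ ζ]]: [χ ζ] is (e → s), ν is e; result s.
[[ν [χ ζ]] ψ]: ψ is (s → (e → s)), [ν [χ ζ]] is s; result (e → s).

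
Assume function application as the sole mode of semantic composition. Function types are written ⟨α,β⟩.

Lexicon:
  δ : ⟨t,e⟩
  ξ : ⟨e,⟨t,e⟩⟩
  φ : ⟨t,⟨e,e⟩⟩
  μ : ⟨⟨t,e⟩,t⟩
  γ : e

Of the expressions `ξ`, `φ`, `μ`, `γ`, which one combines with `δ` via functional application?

μ

ξ : ⟨e,⟨t,e⟩⟩ — does not combine with δ.
φ : ⟨t,⟨e,e⟩⟩ — does not combine with δ.
μ — combines: μ : ⟨⟨t,e⟩,t⟩ takes δ : ⟨t,e⟩ as argument, giving t.
γ : e — does not combine with δ.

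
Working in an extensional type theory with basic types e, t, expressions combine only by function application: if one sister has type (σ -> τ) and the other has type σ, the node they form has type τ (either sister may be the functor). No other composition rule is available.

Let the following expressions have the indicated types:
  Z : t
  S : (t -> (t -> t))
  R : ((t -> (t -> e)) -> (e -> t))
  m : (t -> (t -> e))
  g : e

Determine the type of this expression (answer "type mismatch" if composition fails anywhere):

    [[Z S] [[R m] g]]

[Z S] — S of type (t -> (t -> t)) combines with Z of type t: type (t -> t).
[R m] — R of type ((t -> (t -> e)) -> (e -> t)) combines with m of type (t -> (t -> e)): type (e -> t).
[[R m] g] — [R m] of type (e -> t) combines with g of type e: type t.
[[Z S] [[R m] g]] — [Z S] of type (t -> t) combines with [[R m] g] of type t: type t.

t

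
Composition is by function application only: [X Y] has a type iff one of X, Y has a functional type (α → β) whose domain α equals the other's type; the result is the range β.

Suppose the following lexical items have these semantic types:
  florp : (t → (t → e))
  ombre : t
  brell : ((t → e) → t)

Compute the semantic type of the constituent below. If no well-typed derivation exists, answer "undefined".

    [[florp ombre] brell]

t

[florp ombre]: (t → (t → e)) applied to t yields (t → e).
[[florp ombre] brell]: ((t → e) → t) applied to (t → e) yields t.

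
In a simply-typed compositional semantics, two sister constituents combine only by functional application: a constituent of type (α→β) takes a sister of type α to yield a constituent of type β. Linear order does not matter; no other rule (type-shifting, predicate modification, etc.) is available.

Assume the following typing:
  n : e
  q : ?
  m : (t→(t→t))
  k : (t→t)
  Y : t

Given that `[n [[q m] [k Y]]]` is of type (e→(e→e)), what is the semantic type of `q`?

For [n [[q m] [k Y]]] to have type (e→(e→e)) with n of type e, [[q m] [k Y]] must be the function: [[q m] [k Y]] : (e→(e→(e→e))).
For [[q m] [k Y]] to have type (e→(e→(e→e))) with [k Y] of type t, [q m] must be the function: [q m] : (t→(e→(e→(e→e)))).
For [q m] to have type (t→(e→(e→(e→e)))) with m of type (t→(t→t)), q must be the function: q : ((t→(t→t))→(t→(e→(e→(e→e))))).

((t→(t→t))→(t→(e→(e→(e→e)))))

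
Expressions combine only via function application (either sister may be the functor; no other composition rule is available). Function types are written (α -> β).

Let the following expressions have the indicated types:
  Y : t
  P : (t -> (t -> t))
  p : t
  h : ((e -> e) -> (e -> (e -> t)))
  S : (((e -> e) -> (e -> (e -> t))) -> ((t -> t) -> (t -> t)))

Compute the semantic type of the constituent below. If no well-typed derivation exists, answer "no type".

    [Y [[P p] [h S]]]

t

At [P p], P : (t -> (t -> t)) takes p : t, giving (t -> t).
At [h S], S : (((e -> e) -> (e -> (e -> t))) -> ((t -> t) -> (t -> t))) takes h : ((e -> e) -> (e -> (e -> t))), giving ((t -> t) -> (t -> t)).
At [[P p] [h S]], [h S] : ((t -> t) -> (t -> t)) takes [P p] : (t -> t), giving (t -> t).
At [Y [[P p] [h S]]], [[P p] [h S]] : (t -> t) takes Y : t, giving t.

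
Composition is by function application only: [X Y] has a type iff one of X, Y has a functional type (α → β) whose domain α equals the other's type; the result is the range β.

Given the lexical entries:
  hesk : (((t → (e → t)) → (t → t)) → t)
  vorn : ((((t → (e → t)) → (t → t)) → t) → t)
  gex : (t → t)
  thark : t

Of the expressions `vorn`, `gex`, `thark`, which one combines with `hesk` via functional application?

vorn

vorn — combines: vorn : ((((t → (e → t)) → (t → t)) → t) → t) takes hesk : (((t → (e → t)) → (t → t)) → t) as argument, giving t.
gex : (t → t) — hesk needs ((t → (e → t)) → (t → t)); gex needs t; neither fits.
thark : t — hesk needs ((t → (e → t)) → (t → t)); thark needs nothing (atomic); neither fits.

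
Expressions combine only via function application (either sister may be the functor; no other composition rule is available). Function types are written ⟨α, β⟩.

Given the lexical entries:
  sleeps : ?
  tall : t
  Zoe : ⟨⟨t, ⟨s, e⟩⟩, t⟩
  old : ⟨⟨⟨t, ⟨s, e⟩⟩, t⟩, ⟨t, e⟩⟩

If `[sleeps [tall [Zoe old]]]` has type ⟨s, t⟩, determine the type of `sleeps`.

⟨e, ⟨s, t⟩⟩

At [sleeps [tall [Zoe old]]] (required: ⟨s, t⟩): [tall [Zoe old]] is e, which is not a function with range ⟨s, t⟩; hence sleeps is the functor — type ⟨e, ⟨s, t⟩⟩.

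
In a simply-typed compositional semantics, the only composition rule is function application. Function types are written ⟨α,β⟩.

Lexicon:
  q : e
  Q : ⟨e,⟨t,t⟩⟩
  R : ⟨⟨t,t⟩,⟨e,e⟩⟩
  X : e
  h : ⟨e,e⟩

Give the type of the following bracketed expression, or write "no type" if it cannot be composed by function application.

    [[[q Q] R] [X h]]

e

At [q Q], Q : ⟨e,⟨t,t⟩⟩ takes q : e, giving ⟨t,t⟩.
At [[q Q] R], R : ⟨⟨t,t⟩,⟨e,e⟩⟩ takes [q Q] : ⟨t,t⟩, giving ⟨e,e⟩.
At [X h], h : ⟨e,e⟩ takes X : e, giving e.
At [[[q Q] R] [X h]], [[q Q] R] : ⟨e,e⟩ takes [X h] : e, giving e.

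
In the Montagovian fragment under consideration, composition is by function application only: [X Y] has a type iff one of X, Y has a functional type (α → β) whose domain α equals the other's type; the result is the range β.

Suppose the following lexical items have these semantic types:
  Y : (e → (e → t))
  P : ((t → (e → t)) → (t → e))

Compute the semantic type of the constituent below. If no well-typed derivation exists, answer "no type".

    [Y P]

[Y P]: (e → (e → t)) with ((t → (e → t)) → (t → e)) — neither is a function whose domain matches the other; composition fails here.

no type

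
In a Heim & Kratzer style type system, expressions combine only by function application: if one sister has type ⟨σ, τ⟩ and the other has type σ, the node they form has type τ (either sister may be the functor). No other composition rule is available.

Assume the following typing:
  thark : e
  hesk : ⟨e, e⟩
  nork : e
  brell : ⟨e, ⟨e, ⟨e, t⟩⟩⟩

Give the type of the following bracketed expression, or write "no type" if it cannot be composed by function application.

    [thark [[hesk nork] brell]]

⟨e, t⟩

[hesk nork]: ⟨e, e⟩ applied to e yields e.
[[hesk nork] brell]: ⟨e, ⟨e, ⟨e, t⟩⟩⟩ applied to e yields ⟨e, ⟨e, t⟩⟩.
[thark [[hesk nork] brell]]: ⟨e, ⟨e, t⟩⟩ applied to e yields ⟨e, t⟩.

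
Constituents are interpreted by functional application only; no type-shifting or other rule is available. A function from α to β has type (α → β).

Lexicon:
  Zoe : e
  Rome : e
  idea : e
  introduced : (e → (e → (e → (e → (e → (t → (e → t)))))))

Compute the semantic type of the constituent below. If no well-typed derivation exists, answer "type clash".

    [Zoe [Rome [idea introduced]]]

[idea introduced]: introduced is (e → (e → (e → (e → (e → (t → (e → t))))))), idea is e; result (e → (e → (e → (e → (t → (e → t)))))).
[Rome [idea introduced]]: [idea introduced] is (e → (e → (e → (e → (t → (e → t)))))), Rome is e; result (e → (e → (e → (t → (e → t))))).
[Zoe [Rome [idea introduced]]]: [Rome [idea introduced]] is (e → (e → (e → (t → (e → t))))), Zoe is e; result (e → (e → (t → (e → t)))).

(e → (e → (t → (e → t))))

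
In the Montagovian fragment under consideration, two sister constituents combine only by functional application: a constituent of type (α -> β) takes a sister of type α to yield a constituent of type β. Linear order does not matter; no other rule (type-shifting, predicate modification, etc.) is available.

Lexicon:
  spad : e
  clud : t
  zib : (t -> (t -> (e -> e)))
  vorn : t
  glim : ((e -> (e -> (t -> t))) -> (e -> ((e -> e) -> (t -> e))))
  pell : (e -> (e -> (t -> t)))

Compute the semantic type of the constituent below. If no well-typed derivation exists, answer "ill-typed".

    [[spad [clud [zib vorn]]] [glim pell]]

((e -> e) -> (t -> e))

[zib vorn]: zib is (t -> (t -> (e -> e))), vorn is t; result (t -> (e -> e)).
[clud [zib vorn]]: [zib vorn] is (t -> (e -> e)), clud is t; result (e -> e).
[spad [clud [zib vorn]]]: [clud [zib vorn]] is (e -> e), spad is e; result e.
[glim pell]: glim is ((e -> (e -> (t -> t))) -> (e -> ((e -> e) -> (t -> e)))), pell is (e -> (e -> (t -> t))); result (e -> ((e -> e) -> (t -> e))).
[[spad [clud [zib vorn]]] [glim pell]]: [glim pell] is (e -> ((e -> e) -> (t -> e))), [spad [clud [zib vorn]]] is e; result ((e -> e) -> (t -> e)).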